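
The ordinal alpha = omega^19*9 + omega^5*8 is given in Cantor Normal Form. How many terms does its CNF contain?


CNF: omega^19*9 + omega^5*8
Count the summands separated by '+':
  term 1: omega^19*9
  term 2: omega^5*8
Total terms = 2

2


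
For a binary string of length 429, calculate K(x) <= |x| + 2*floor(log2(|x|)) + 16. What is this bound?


floor(log2(429)) = 8
2 * 8 = 16
K(x) <= 429 + 16 + 16 = 461

461


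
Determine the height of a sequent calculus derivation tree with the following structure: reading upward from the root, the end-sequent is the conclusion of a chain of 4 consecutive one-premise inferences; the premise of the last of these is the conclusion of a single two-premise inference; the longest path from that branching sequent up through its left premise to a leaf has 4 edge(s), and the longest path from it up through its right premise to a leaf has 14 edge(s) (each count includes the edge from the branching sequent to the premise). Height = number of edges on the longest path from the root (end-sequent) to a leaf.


Longest path through the left premise: 4 edges (measured from the branching sequent)
Longest path through the right premise: 14 edges
Height of the subtree rooted at the branching sequent: max(4, 14) = 14
The branching sequent sits 4 edges above the root (the chain of one-premise inferences), so height = 14 + 4 = 18

18


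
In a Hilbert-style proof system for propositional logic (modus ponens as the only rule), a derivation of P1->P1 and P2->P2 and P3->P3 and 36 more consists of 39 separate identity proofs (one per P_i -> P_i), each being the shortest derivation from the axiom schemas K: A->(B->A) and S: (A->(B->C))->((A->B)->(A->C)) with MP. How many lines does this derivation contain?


The shortest proof of A->A from K and S in the Hilbert calculus has exactly 5 lines:
(1) K instance A->((A->A)->A), (2) S instance, (3) MP on 1,2, (4) K instance A->(A->A), (5) MP on 3,4.
For 39 independent identities: 39 * 5 = 195 lines total.

195


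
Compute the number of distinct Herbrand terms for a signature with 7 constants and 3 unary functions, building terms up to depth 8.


Herbrand terms by depth:
Depth 0: 7 constants
Depth 1: 21 new terms (running total: 28)
Depth 2: 63 new terms (running total: 91)
Depth 3: 189 new terms (running total: 280)
Depth 4: 567 new terms (running total: 847)
Depth 5: 1701 new terms (running total: 2548)
Depth 6: 5103 new terms (running total: 7651)
Depth 7: 15309 new terms (running total: 22960)
Depth 8: 45927 new terms (running total: 68887)
Total distinct ground terms = 68887

68887


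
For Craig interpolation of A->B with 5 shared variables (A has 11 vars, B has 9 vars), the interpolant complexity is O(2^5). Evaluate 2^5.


Shared atoms = 5
Craig interpolant size bound = 2^5
= 32

32


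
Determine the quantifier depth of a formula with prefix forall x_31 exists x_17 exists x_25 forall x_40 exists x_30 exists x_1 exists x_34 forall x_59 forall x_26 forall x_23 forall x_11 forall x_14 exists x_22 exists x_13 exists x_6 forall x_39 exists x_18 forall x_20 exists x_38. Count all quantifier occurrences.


Quantifier prefix has 19 quantifier symbols.
Quantifier depth = 19

19


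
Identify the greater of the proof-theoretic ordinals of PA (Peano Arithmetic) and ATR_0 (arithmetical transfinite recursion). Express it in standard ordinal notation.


Proof-theoretic ordinal of PA (Peano Arithmetic): epsilon_0
Proof-theoretic ordinal of ATR_0 (arithmetical transfinite recursion): Gamma_0
Comparing: epsilon_0 < Gamma_0.
The larger ordinal is Gamma_0 (from ATR_0 (arithmetical transfinite recursion)).

Gamma_0


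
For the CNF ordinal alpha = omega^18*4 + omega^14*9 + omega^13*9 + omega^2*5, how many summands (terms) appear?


CNF: omega^18*4 + omega^14*9 + omega^13*9 + omega^2*5
Count the summands separated by '+':
  term 1: omega^18*4
  term 2: omega^14*9
  term 3: omega^13*9
  term 4: omega^2*5
Total terms = 4

4


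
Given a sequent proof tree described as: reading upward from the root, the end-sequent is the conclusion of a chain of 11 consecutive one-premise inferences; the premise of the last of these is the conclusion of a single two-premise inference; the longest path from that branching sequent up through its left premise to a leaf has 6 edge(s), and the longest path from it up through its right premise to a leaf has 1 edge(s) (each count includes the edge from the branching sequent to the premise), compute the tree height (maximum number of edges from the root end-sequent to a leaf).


Longest path through the left premise: 6 edges (measured from the branching sequent)
Longest path through the right premise: 1 edges
Height of the subtree rooted at the branching sequent: max(6, 1) = 6
The branching sequent sits 11 edges above the root (the chain of one-premise inferences), so height = 6 + 11 = 17

17


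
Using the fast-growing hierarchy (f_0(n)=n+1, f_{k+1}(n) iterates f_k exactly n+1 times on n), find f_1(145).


f_1(145) = f_0^146(145)
f_0 adds 1 each time, applied 146 times.
f_1(145) = 145 + 146 = 291

291


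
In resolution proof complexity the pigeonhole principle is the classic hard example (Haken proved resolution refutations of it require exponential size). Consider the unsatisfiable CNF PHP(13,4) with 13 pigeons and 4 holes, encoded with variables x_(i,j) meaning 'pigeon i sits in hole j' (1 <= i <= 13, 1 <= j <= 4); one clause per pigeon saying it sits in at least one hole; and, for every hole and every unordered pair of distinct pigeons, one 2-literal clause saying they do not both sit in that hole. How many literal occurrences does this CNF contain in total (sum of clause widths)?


PHP(13,4): 13 pigeons, 4 holes, 13*4 = 52 variables.
- pigeon clauses: one per pigeon -> 13 clauses of width 4 -> 52 literals
- hole clauses: 4 holes * C(13,2) = 4 * 78 -> 312 clauses of width 2 -> 624 literals
Total literal occurrences = 52 + 624 = 676

676


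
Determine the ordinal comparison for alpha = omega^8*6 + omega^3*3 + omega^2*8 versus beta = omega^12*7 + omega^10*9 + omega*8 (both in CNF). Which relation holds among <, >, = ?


Compare term by term from highest exponent:
alpha = omega^8*6 + omega^3*3 + omega^2*8
beta = omega^12*7 + omega^10*9 + omega*8
Term 1: alpha has omega^8*6, beta has omega^12*7
Term 2: alpha has omega^3*3, beta has omega^10*9
Term 3: alpha has omega^2*8, beta has omega^1*8
Result: alpha < beta

alpha < beta


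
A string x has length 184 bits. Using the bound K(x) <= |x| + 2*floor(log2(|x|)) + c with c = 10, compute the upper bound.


floor(log2(184)) = 7
2 * 7 = 14
K(x) <= 184 + 14 + 10 = 208

208


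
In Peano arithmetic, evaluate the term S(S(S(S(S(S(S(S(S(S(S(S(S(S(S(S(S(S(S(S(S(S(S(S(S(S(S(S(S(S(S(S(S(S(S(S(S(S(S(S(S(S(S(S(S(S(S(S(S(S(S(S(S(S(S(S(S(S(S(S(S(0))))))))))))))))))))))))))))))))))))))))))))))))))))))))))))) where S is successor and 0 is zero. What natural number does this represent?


Counting successors applied to 0:
61 applications of S to 0 = 61

61


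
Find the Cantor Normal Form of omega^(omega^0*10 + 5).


omega^(omega^0*10 + 5):
omega^0 = 1, so the exponent is 10 + 5 = 15 (finite ordinal addition).
Result = omega^15, already a single CNF term.

omega^15


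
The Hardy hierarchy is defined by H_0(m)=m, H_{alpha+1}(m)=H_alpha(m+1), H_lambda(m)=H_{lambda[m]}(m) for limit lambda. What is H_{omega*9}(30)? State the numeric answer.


H_{omega*9}(30):
For the Hardy hierarchy, H_{omega*k}(n) = 2^k * n.
2^9 = 512.
512 * 30 = 15360

15360


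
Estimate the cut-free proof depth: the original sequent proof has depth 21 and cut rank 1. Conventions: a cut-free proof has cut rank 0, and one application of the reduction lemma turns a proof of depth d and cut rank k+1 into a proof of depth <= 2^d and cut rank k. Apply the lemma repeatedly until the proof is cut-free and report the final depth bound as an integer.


Each rank reduction sends depth d to at most 2^d; cut rank r needs r reductions.
2_0(21) = 21
2_1(21) = 2^21 = 2097152
Cut-free depth bound = 2097152

2097152


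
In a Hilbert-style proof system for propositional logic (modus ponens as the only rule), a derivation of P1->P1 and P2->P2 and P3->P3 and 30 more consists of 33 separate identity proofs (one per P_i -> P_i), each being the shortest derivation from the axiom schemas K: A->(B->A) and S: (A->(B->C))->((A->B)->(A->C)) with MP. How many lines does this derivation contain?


The shortest proof of A->A from K and S in the Hilbert calculus has exactly 5 lines:
(1) K instance A->((A->A)->A), (2) S instance, (3) MP on 1,2, (4) K instance A->(A->A), (5) MP on 3,4.
For 33 independent identities: 33 * 5 = 165 lines total.

165


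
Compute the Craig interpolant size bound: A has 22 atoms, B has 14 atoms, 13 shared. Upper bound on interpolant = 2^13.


Shared atoms = 13
Craig interpolant size bound = 2^13
= 8192

8192


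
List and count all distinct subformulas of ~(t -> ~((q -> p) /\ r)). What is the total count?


Formula: ~(t -> ~((q -> p) /\ r))
Subformulas found:
  1. q
  2. r
  3. t
  4. p
  5. (q -> p)
  6. ((q -> p) /\ r)
  7. ~((q -> p) /\ r)
  8. (t -> ~((q -> p) /\ r))
  9. ~(t -> ~((q -> p) /\ r))
Total distinct subformulas = 9

9


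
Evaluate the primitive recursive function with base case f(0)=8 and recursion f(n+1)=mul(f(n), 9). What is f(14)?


f(0) = 8
f(1) = mul(f(0), 9) = mul(8, 9) = 72
f(2) = mul(f(1), 9) = mul(72, 9) = 648
f(3) = mul(f(2), 9) = mul(648, 9) = 5832
f(4) = mul(f(3), 9) = mul(5832, 9) = 52488
f(5) = mul(f(4), 9) = mul(52488, 9) = 472392
f(6) = mul(f(5), 9) = mul(472392, 9) = 4251528
f(7) = mul(f(6), 9) = mul(4251528, 9) = 38263752
f(8) = mul(f(7), 9) = mul(38263752, 9) = 344373768
f(9) = mul(f(8), 9) = mul(344373768, 9) = 3099363912
f(10) = mul(f(9), 9) = mul(3099363912, 9) = 27894275208
f(11) = mul(f(10), 9) = mul(27894275208, 9) = 251048476872
f(12) = mul(f(11), 9) = mul(251048476872, 9) = 2259436291848
f(13) = mul(f(12), 9) = mul(2259436291848, 9) = 20334926626632
f(14) = mul(f(13), 9) = mul(20334926626632, 9) = 183014339639688


183014339639688


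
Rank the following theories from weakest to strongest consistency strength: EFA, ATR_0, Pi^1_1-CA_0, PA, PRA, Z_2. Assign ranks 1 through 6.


Ordering by consistency strength:
1. EFA
2. PRA
3. PA
4. ATR_0
5. Pi^1_1-CA_0
6. Z_2


EFA=1, ATR_0=4, Pi^1_1-CA_0=5, PA=3, PRA=2, Z_2=6


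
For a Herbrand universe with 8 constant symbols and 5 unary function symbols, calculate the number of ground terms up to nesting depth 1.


Herbrand terms by depth:
Depth 0: 8 constants
Depth 1: 40 new terms (running total: 48)
Total distinct ground terms = 48

48


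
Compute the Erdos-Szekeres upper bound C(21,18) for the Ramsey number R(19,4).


R(19,4) <= C(19+4-2, 19-1) = C(21, 18)
C(21, 18) = 21! / (18! * 3!)
= 1330

1330


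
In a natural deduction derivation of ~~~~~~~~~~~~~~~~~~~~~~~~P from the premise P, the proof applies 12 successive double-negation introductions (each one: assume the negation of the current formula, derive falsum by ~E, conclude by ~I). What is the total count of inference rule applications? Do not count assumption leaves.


Each double-negation introduction (from C infer ~~C) uses 2 inference nodes: one ~E (C and ~C give falsum) and one ~I (discharge ~C).
12 double negations = 12 * 2 = 24 inference nodes.

24


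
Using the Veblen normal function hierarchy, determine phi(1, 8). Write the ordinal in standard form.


phi(1, 8):
phi(1, beta) = epsilon_beta (the beta-th epsilon number).
phi(1, 8) = epsilon_8

epsilon_8


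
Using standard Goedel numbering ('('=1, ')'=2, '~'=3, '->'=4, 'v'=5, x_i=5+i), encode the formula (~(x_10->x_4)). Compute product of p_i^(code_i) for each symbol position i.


Formula: (~(x_10->x_4))
Symbol codes: [1, 3, 1, 15, 4, 9, 2, 2]
Primes: [2, 3, 5, 7, 11, 13, 17, 19]
p_1^1 = 2^1 = 2
p_2^3 = 3^3 = 27
p_3^1 = 5^1 = 5
p_4^15 = 7^15 = 4747561509943
p_5^4 = 11^4 = 14641
p_6^9 = 13^9 = 10604499373
p_7^2 = 17^2 = 289
p_8^2 = 19^2 = 361
Product = 20763488440564998124273880164732170

20763488440564998124273880164732170


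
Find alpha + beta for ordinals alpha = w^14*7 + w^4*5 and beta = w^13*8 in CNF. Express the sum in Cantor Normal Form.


Ordinal addition (w^14*7 + w^4*5) + w^13*8:
alpha's leading term has exponent 14 > beta's exponent 13, so it survives.
alpha's tail term has exponent 4 < beta's exponent 13, so it is absorbed by beta.
In ordinal addition, any term followed by a strictly larger-exponent term is absorbed.
Result = w^14*7 + w^13*8

w^14*7 + w^13*8


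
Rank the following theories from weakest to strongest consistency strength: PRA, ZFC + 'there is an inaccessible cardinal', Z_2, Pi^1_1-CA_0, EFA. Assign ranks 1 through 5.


Ordering by consistency strength:
1. EFA
2. PRA
3. Pi^1_1-CA_0
4. Z_2
5. ZFC + 'there is an inaccessible cardinal'


PRA=2, ZFC + 'there is an inaccessible cardinal'=5, Z_2=4, Pi^1_1-CA_0=3, EFA=1


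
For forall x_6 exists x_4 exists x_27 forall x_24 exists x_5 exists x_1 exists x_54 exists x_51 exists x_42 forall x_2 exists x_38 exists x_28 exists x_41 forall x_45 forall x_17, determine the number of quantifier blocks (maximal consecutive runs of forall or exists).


Alternations = 6.
Blocks = alternations + 1 = 7

7


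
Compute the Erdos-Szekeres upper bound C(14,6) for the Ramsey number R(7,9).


R(7,9) <= C(7+9-2, 7-1) = C(14, 6)
C(14, 6) = 14! / (6! * 8!)
= 3003

3003


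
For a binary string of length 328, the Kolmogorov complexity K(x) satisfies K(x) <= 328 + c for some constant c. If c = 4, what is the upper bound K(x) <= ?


K(x) <= |x| + c = 328 + 4 = 332

332


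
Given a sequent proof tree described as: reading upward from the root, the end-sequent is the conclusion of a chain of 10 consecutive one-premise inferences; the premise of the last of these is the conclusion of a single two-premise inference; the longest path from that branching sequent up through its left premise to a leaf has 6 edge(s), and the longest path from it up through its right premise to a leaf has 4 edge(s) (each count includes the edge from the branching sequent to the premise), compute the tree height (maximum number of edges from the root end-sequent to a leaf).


Longest path through the left premise: 6 edges (measured from the branching sequent)
Longest path through the right premise: 4 edges
Height of the subtree rooted at the branching sequent: max(6, 4) = 6
The branching sequent sits 10 edges above the root (the chain of one-premise inferences), so height = 6 + 10 = 16

16


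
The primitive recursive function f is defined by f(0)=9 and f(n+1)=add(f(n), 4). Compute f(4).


f(0) = 9
f(1) = add(f(0), 4) = add(9, 4) = 13
f(2) = add(f(1), 4) = add(13, 4) = 17
f(3) = add(f(2), 4) = add(17, 4) = 21
f(4) = add(f(3), 4) = add(21, 4) = 25


25


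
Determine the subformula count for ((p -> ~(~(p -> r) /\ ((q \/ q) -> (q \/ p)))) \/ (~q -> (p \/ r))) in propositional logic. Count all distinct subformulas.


Formula: ((p -> ~(~(p -> r) /\ ((q \/ q) -> (q \/ p)))) \/ (~q -> (p \/ r)))
Subformulas found:
  1. q
  2. r
  3. p
  4. ~q
  5. (q \/ p)
  6. (q \/ q)
  7. (p -> r)
  8. (p \/ r)
  9. ~(p -> r)
  10. (~q -> (p \/ r))
  11. ((q \/ q) -> (q \/ p))
  12. (~(p -> r) /\ ((q \/ q) -> (q \/ p)))
  13. ~(~(p -> r) /\ ((q \/ q) -> (q \/ p)))
  14. (p -> ~(~(p -> r) /\ ((q \/ q) -> (q \/ p))))
  15. ((p -> ~(~(p -> r) /\ ((q \/ q) -> (q \/ p)))) \/ (~q -> (p \/ r)))
Total distinct subformulas = 15

15


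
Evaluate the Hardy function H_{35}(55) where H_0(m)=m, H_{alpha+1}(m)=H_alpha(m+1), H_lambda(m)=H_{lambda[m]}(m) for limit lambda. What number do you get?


H_35(55):
For finite ordinals k, H_k(n) = n + k (each successor step adds 1).
H_35(55) = 55 + 35 = 90

90


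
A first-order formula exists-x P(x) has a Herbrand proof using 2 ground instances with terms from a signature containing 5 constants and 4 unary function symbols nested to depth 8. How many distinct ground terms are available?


Herbrand terms by depth:
Depth 0: 5 constants
Depth 1: 20 new terms (running total: 25)
Depth 2: 80 new terms (running total: 105)
Depth 3: 320 new terms (running total: 425)
Depth 4: 1280 new terms (running total: 1705)
Depth 5: 5120 new terms (running total: 6825)
Depth 6: 20480 new terms (running total: 27305)
Depth 7: 81920 new terms (running total: 109225)
Depth 8: 327680 new terms (running total: 436905)
Total distinct ground terms = 436905

436905


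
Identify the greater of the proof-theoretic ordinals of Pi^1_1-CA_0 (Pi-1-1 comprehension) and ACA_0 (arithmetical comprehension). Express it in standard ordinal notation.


Proof-theoretic ordinal of Pi^1_1-CA_0 (Pi-1-1 comprehension): psi_0(Omega_omega)
Proof-theoretic ordinal of ACA_0 (arithmetical comprehension): epsilon_0
Comparing: epsilon_0 < psi_0(Omega_omega).
The larger ordinal is psi_0(Omega_omega) (from Pi^1_1-CA_0 (Pi-1-1 comprehension)).

psi_0(Omega_omega)


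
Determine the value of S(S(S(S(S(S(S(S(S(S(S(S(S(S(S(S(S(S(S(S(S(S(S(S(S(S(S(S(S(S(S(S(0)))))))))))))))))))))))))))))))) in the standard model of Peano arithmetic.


Counting successors applied to 0:
32 applications of S to 0 = 32

32


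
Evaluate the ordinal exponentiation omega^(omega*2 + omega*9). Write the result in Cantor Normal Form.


omega^(omega*2 + omega*9):
Both terms of the exponent have the same exponent 1, so they merge: omega*2 + omega*9 = omega*(2+9) = omega*11.
omega raised to a CNF ordinal is a single CNF term: Result = omega^(omega*11)

omega^(omega*11)


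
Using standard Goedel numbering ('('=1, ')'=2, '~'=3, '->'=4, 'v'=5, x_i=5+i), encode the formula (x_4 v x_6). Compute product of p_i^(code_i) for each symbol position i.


Formula: (x_4 v x_6)
Symbol codes: [1, 9, 5, 11, 2]
Primes: [2, 3, 5, 7, 11]
p_1^1 = 2^1 = 2
p_2^9 = 3^9 = 19683
p_3^5 = 5^5 = 3125
p_4^11 = 7^11 = 1977326743
p_5^2 = 11^2 = 121
Product = 29433039976117181250

29433039976117181250


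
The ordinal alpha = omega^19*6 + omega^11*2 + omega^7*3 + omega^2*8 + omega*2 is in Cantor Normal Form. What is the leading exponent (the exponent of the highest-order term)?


CNF: omega^19*6 + omega^11*2 + omega^7*3 + omega^2*8 + omega*2
The leading term is omega^19*6, which has exponent 19.

19


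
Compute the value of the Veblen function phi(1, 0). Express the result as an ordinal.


phi(1, 0):
phi(1, beta) = epsilon_beta (the beta-th epsilon number).
phi(1, 0) = epsilon_0

epsilon_0


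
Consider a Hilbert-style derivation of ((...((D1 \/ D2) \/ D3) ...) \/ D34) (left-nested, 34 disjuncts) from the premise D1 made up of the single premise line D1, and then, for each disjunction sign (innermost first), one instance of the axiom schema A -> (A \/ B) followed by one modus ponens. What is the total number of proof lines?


Building the left-nested 34-ary disjunction from D1:
- 1 premise line (D1)
- 34 disjuncts means 33 disjunction signs; each needs 1 axiom instance + 1 MP = 2 lines: 2 * 33 = 66
Total = 1 + 66 = 67 lines.

67


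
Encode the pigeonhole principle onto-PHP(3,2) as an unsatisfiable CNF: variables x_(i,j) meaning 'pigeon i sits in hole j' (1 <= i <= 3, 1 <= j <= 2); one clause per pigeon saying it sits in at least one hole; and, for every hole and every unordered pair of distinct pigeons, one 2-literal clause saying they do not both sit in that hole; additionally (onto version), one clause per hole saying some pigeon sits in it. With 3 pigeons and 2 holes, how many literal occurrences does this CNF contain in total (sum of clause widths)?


onto-PHP(3,2): 3 pigeons, 2 holes, 3*2 = 6 variables.
- pigeon clauses: one per pigeon -> 3 clauses of width 2 -> 6 literals
- hole clauses: 2 holes * C(3,2) = 2 * 3 -> 6 clauses of width 2 -> 12 literals
- onto clauses: one per hole -> 2 clauses of width 3 -> 6 literals
Total literal occurrences = 6 + 12 + 6 = 24

24


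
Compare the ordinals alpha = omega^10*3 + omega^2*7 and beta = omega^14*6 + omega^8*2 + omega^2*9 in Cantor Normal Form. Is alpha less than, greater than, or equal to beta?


Compare term by term from highest exponent:
alpha = omega^10*3 + omega^2*7
beta = omega^14*6 + omega^8*2 + omega^2*9
Term 1: alpha has omega^10*3, beta has omega^14*6
Term 2: alpha has omega^2*7, beta has omega^8*2
Term 3: alpha has omega^0*0, beta has omega^2*9
Result: alpha < beta

alpha < beta


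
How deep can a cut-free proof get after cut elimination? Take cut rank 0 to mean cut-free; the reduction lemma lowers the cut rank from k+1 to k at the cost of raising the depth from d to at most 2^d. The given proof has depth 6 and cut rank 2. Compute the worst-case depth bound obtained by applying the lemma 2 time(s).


Each rank reduction sends depth d to at most 2^d; cut rank r needs r reductions.
2_0(6) = 6
2_1(6) = 2^6 = 64
2_2(6) = 2^64 = 18446744073709551616
Cut-free depth bound = 18446744073709551616

18446744073709551616


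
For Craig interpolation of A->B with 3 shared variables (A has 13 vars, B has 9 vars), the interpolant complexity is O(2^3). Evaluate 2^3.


Shared atoms = 3
Craig interpolant size bound = 2^3
= 8

8


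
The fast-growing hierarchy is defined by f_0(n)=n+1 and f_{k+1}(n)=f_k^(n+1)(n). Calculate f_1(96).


f_1(96) = f_0^97(96)
f_0 adds 1 each time, applied 97 times.
f_1(96) = 96 + 97 = 193

193


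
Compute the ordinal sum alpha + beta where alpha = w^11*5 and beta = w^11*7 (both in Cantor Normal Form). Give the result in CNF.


Ordinal addition w^11*5 + w^11*7:
Both terms have the same exponent 11.
w^e*c + w^e*d = w^e*(c+d).
Result = w^11*(5+7) = w^11*12

w^11*12


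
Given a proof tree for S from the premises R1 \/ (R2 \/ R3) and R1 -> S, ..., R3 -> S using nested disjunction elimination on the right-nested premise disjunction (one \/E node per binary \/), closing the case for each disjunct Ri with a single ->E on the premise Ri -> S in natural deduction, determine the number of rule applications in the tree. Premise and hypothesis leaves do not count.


The premise R1 \/ (R2 \/ R3) contains 3 disjuncts, hence 2 binary \/ connectives.
- Each binary \/ is eliminated once: 2 \/E nodes.
- Each of the 3 cases Ri derives S by one ->E with Ri -> S: 3 ->E nodes.
Total = 2 + 3 = 5

5


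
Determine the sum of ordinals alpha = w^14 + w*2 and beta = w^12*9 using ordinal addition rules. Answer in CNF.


Ordinal addition (w^14 + w*2) + w^12*9:
alpha's leading term has exponent 14 > beta's exponent 12, so it survives.
alpha's tail term has exponent 1 < beta's exponent 12, so it is absorbed by beta.
In ordinal addition, any term followed by a strictly larger-exponent term is absorbed.
Result = w^14 + w^12*9

w^14 + w^12*9


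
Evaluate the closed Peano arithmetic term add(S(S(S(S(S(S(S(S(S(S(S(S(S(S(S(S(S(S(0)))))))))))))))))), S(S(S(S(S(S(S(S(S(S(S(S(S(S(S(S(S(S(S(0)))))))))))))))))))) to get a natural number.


add(S^18(0), S^19(0)):
S^18(0) = 18
S^19(0) = 19
18 + 19 = 37

37


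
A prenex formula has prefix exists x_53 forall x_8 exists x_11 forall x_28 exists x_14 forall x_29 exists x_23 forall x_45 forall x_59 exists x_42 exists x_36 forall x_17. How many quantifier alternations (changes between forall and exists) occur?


Walk the prefix and count type changes:
  position 1: exists -> forall <-- alternation
  position 2: forall -> exists <-- alternation
  position 3: exists -> forall <-- alternation
  position 4: forall -> exists <-- alternation
  position 5: exists -> forall <-- alternation
  position 6: forall -> exists <-- alternation
  position 7: exists -> forall <-- alternation
  position 8: forall -> forall
  position 9: forall -> exists <-- alternation
  position 10: exists -> exists
  position 11: exists -> forall <-- alternation
Total alternations = 9

9


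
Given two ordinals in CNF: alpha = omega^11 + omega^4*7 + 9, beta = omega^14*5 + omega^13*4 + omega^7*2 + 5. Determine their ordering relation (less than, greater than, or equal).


Compare term by term from highest exponent:
alpha = omega^11 + omega^4*7 + 9
beta = omega^14*5 + omega^13*4 + omega^7*2 + 5
Term 1: alpha has omega^11*1, beta has omega^14*5
Term 2: alpha has omega^4*7, beta has omega^13*4
Term 3: alpha has omega^0*9, beta has omega^7*2
Term 4: alpha has omega^0*0, beta has omega^0*5
Result: alpha < beta

alpha < beta


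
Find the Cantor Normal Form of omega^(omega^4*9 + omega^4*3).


omega^(omega^4*9 + omega^4*3):
Both terms of the exponent have the same exponent 4, so they merge: omega^4*9 + omega^4*3 = omega^4*(9+3) = omega^4*12.
omega raised to a CNF ordinal is a single CNF term: Result = omega^(omega^4*12)

omega^(omega^4*12)


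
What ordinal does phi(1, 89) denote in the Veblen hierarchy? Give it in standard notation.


phi(1, 89):
phi(1, beta) = epsilon_beta (the beta-th epsilon number).
phi(1, 89) = epsilon_89

epsilon_89


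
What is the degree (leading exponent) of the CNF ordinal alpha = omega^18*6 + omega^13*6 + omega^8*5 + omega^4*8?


CNF: omega^18*6 + omega^13*6 + omega^8*5 + omega^4*8
The leading term is omega^18*6, which has exponent 18.

18


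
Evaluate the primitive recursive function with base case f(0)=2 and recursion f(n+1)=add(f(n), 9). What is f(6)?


f(0) = 2
f(1) = add(f(0), 9) = add(2, 9) = 11
f(2) = add(f(1), 9) = add(11, 9) = 20
f(3) = add(f(2), 9) = add(20, 9) = 29
f(4) = add(f(3), 9) = add(29, 9) = 38
f(5) = add(f(4), 9) = add(38, 9) = 47
f(6) = add(f(5), 9) = add(47, 9) = 56


56


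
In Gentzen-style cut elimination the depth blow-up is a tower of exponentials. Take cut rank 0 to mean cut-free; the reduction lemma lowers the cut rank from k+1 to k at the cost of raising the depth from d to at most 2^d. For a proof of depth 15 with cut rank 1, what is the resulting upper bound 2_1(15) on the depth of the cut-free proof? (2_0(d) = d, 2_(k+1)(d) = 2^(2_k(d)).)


Each rank reduction sends depth d to at most 2^d; cut rank r needs r reductions.
2_0(15) = 15
2_1(15) = 2^15 = 32768
Cut-free depth bound = 32768

32768


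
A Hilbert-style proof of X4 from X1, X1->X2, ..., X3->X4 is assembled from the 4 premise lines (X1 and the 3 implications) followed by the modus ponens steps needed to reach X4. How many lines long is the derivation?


We have 4 premise lines: X1 and 3 implications.
Each implication is detached once by MP, giving 3 MP lines.
4 premise lines + 3 MP lines = 7 total lines.

7


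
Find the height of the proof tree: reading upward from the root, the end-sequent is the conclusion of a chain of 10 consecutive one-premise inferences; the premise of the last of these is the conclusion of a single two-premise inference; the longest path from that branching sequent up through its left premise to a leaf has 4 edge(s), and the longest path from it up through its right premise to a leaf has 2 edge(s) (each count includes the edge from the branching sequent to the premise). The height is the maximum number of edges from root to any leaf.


Longest path through the left premise: 4 edges (measured from the branching sequent)
Longest path through the right premise: 2 edges
Height of the subtree rooted at the branching sequent: max(4, 2) = 4
The branching sequent sits 10 edges above the root (the chain of one-premise inferences), so height = 4 + 10 = 14

14


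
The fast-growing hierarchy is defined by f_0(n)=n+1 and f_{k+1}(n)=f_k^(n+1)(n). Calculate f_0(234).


f_0(234) = 234 + 1 = 235

235


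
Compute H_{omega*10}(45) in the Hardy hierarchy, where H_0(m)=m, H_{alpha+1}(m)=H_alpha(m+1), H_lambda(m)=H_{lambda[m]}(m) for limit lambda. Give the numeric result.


H_{omega*10}(45):
For the Hardy hierarchy, H_{omega*k}(n) = 2^k * n.
2^10 = 1024.
1024 * 45 = 46080

46080


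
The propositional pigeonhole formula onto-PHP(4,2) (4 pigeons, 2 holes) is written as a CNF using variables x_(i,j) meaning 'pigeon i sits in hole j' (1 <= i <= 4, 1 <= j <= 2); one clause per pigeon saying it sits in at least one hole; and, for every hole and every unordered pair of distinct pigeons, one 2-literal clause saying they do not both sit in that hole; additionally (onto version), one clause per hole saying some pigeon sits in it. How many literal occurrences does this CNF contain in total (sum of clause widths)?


onto-PHP(4,2): 4 pigeons, 2 holes, 4*2 = 8 variables.
- pigeon clauses: one per pigeon -> 4 clauses of width 2 -> 8 literals
- hole clauses: 2 holes * C(4,2) = 2 * 6 -> 12 clauses of width 2 -> 24 literals
- onto clauses: one per hole -> 2 clauses of width 4 -> 8 literals
Total literal occurrences = 8 + 24 + 8 = 40

40


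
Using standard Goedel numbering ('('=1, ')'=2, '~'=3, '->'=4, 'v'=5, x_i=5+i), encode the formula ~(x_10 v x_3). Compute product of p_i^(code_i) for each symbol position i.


Formula: ~(x_10 v x_3)
Symbol codes: [3, 1, 15, 5, 8, 2]
Primes: [2, 3, 5, 7, 11, 13]
p_1^3 = 2^3 = 8
p_2^1 = 3^1 = 3
p_3^15 = 5^15 = 30517578125
p_4^5 = 7^5 = 16807
p_5^8 = 11^8 = 214358881
p_6^2 = 13^2 = 169
Product = 445943350701725830078125000

445943350701725830078125000


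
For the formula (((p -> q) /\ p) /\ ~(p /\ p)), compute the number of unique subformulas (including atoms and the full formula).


Formula: (((p -> q) /\ p) /\ ~(p /\ p))
Subformulas found:
  1. q
  2. p
  3. (p -> q)
  4. (p /\ p)
  5. ~(p /\ p)
  6. ((p -> q) /\ p)
  7. (((p -> q) /\ p) /\ ~(p /\ p))
Total distinct subformulas = 7

7


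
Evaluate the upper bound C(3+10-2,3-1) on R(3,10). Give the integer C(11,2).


R(3,10) <= C(3+10-2, 3-1) = C(11, 2)
C(11, 2) = 11! / (2! * 9!)
= 55

55


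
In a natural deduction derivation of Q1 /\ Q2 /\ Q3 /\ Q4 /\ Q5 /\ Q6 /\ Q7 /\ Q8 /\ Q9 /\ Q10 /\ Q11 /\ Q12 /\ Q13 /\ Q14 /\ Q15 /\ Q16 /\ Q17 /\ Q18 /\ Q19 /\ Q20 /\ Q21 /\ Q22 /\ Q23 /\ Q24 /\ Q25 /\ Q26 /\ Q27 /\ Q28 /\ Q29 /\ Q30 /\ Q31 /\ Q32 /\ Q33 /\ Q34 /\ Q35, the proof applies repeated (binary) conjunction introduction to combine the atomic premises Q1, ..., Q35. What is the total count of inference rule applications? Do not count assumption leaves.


The target conjunction has 35 conjuncts, i.e. 34 binary /\ connectives.
Each conjunction-intro joins two pieces, so 35 atoms require 35-1 = 34 applications.
Total inference nodes = 34

34


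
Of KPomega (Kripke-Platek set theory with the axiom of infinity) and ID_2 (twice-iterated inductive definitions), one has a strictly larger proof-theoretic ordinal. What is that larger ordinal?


Proof-theoretic ordinal of KPomega (Kripke-Platek set theory with the axiom of infinity): psi_0(epsilon_{Omega+1})
Proof-theoretic ordinal of ID_2 (twice-iterated inductive definitions): psi_0(epsilon_{Omega_2+1})
Comparing: psi_0(epsilon_{Omega+1}) < psi_0(epsilon_{Omega_2+1}).
The larger ordinal is psi_0(epsilon_{Omega_2+1}) (from ID_2 (twice-iterated inductive definitions)).

psi_0(epsilon_{Omega_2+1})


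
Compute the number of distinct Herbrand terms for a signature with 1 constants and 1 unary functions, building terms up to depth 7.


Herbrand terms by depth:
Depth 0: 1 constants
Depth 1: 1 new terms (running total: 2)
Depth 2: 1 new terms (running total: 3)
Depth 3: 1 new terms (running total: 4)
Depth 4: 1 new terms (running total: 5)
Depth 5: 1 new terms (running total: 6)
Depth 6: 1 new terms (running total: 7)
Depth 7: 1 new terms (running total: 8)
Total distinct ground terms = 8

8


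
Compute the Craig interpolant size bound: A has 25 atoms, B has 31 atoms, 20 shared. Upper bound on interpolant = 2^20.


Shared atoms = 20
Craig interpolant size bound = 2^20
= 1048576

1048576


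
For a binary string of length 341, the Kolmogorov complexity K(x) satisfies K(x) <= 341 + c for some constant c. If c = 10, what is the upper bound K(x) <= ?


K(x) <= |x| + c = 341 + 10 = 351

351


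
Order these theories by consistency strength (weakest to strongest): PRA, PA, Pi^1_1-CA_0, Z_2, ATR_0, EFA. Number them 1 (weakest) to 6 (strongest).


Ordering by consistency strength:
1. EFA
2. PRA
3. PA
4. ATR_0
5. Pi^1_1-CA_0
6. Z_2


PRA=2, PA=3, Pi^1_1-CA_0=5, Z_2=6, ATR_0=4, EFA=1


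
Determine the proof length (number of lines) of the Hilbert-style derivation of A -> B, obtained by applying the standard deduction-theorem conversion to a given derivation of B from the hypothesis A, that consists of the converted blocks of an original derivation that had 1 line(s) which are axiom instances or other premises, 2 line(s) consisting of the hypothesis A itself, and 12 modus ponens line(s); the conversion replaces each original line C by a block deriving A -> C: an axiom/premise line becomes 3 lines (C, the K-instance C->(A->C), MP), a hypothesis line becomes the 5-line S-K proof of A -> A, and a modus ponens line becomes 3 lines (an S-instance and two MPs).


Deduction-theorem conversion, block by block:
- 1 axiom/premise lines -> 3 lines each = 3
- 2 hypothesis lines -> 5 lines each (identity proof A->A) = 10
- 12 MP lines -> 3 lines each (S-instance, MP, MP) = 36
Total = 3 + 10 + 36 = 49 lines.

49


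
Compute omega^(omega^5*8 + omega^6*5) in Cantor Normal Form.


omega^(omega^5*8 + omega^6*5):
In ordinal addition a term is absorbed by a following term of strictly larger exponent: 5 < 6, so omega^5*8 + omega^6*5 = omega^6*5.
omega raised to a CNF ordinal is a single CNF term: Result = omega^(omega^6*5)

omega^(omega^6*5)


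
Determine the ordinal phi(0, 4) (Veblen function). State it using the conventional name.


phi(0, 4):
phi(0, beta) = omega^beta by definition.
phi(0, 4) = omega^4

omega^4


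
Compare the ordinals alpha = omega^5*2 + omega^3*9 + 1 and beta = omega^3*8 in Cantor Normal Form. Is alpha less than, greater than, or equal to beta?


Compare term by term from highest exponent:
alpha = omega^5*2 + omega^3*9 + 1
beta = omega^3*8
Term 1: alpha has omega^5*2, beta has omega^3*8
Term 2: alpha has omega^3*9, beta has omega^0*0
Term 3: alpha has omega^0*1, beta has omega^0*0
Result: alpha > beta

alpha > beta


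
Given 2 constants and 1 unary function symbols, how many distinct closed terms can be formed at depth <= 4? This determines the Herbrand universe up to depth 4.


Herbrand terms by depth:
Depth 0: 2 constants
Depth 1: 2 new terms (running total: 4)
Depth 2: 2 new terms (running total: 6)
Depth 3: 2 new terms (running total: 8)
Depth 4: 2 new terms (running total: 10)
Total distinct ground terms = 10

10


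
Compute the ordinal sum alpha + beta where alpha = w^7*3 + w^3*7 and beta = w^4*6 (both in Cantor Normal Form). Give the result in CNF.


Ordinal addition (w^7*3 + w^3*7) + w^4*6:
alpha's leading term has exponent 7 > beta's exponent 4, so it survives.
alpha's tail term has exponent 3 < beta's exponent 4, so it is absorbed by beta.
In ordinal addition, any term followed by a strictly larger-exponent term is absorbed.
Result = w^7*3 + w^4*6

w^7*3 + w^4*6


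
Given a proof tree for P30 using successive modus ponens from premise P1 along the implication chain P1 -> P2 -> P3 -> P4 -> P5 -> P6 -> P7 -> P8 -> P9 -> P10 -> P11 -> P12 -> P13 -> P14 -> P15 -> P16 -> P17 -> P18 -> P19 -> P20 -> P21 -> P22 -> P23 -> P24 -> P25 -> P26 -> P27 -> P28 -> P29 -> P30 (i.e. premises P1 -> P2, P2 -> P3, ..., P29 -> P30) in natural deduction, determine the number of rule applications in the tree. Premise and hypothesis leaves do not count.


We have a chain: P1 -> P2 -> P3 -> P4 -> P5 -> P6 -> P7 -> P8 -> P9 -> P10 -> P11 -> P12 -> P13 -> P14 -> P15 -> P16 -> P17 -> P18 -> P19 -> P20 -> P21 -> P22 -> P23 -> P24 -> P25 -> P26 -> P27 -> P28 -> P29 -> P30.
Each modus ponens application produces the next variable.
The chain has 30 propositions, so 30-1 = 29 modus ponens steps.
Total inference nodes = 29

29


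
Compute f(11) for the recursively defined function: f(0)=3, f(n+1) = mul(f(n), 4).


f(0) = 3
f(1) = mul(f(0), 4) = mul(3, 4) = 12
f(2) = mul(f(1), 4) = mul(12, 4) = 48
f(3) = mul(f(2), 4) = mul(48, 4) = 192
f(4) = mul(f(3), 4) = mul(192, 4) = 768
f(5) = mul(f(4), 4) = mul(768, 4) = 3072
f(6) = mul(f(5), 4) = mul(3072, 4) = 12288
f(7) = mul(f(6), 4) = mul(12288, 4) = 49152
f(8) = mul(f(7), 4) = mul(49152, 4) = 196608
f(9) = mul(f(8), 4) = mul(196608, 4) = 786432
f(10) = mul(f(9), 4) = mul(786432, 4) = 3145728
f(11) = mul(f(10), 4) = mul(3145728, 4) = 12582912


12582912


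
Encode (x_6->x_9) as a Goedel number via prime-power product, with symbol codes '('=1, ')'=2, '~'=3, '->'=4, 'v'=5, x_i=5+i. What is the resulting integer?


Formula: (x_6->x_9)
Symbol codes: [1, 11, 4, 14, 2]
Primes: [2, 3, 5, 7, 11]
p_1^1 = 2^1 = 2
p_2^11 = 3^11 = 177147
p_3^4 = 5^4 = 625
p_4^14 = 7^14 = 678223072849
p_5^2 = 11^2 = 121
Product = 18171958881254747703750

18171958881254747703750


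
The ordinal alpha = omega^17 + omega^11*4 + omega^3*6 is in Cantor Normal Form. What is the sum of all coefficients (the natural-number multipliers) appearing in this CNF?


CNF: omega^17 + omega^11*4 + omega^3*6
Coefficients: 1 + 4 + 6 = 11

11


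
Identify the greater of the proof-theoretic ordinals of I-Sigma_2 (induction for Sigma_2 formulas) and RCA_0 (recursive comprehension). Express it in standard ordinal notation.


Proof-theoretic ordinal of I-Sigma_2 (induction for Sigma_2 formulas): omega^(omega^omega)
Proof-theoretic ordinal of RCA_0 (recursive comprehension): omega^omega
Comparing: omega^omega < omega^(omega^omega).
The larger ordinal is omega^(omega^omega) (from I-Sigma_2 (induction for Sigma_2 formulas)).

omega^(omega^omega)


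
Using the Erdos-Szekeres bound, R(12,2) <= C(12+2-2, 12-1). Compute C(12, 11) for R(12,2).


R(12,2) <= C(12+2-2, 12-1) = C(12, 11)
C(12, 11) = 12! / (11! * 1!)
= 12

12


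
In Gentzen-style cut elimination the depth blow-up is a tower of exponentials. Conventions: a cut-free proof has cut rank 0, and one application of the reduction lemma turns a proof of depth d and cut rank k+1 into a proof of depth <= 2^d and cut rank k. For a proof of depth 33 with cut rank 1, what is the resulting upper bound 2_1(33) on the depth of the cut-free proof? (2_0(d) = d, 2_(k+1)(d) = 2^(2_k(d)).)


Each rank reduction sends depth d to at most 2^d; cut rank r needs r reductions.
2_0(33) = 33
2_1(33) = 2^33 = 8589934592
Cut-free depth bound = 8589934592

8589934592


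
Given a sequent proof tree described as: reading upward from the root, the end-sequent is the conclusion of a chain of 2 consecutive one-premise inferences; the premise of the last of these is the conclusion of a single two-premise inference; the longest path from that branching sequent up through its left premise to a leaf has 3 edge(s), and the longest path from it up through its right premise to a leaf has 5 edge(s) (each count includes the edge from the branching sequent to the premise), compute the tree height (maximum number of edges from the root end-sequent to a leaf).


Longest path through the left premise: 3 edges (measured from the branching sequent)
Longest path through the right premise: 5 edges
Height of the subtree rooted at the branching sequent: max(3, 5) = 5
The branching sequent sits 2 edges above the root (the chain of one-premise inferences), so height = 5 + 2 = 7

7


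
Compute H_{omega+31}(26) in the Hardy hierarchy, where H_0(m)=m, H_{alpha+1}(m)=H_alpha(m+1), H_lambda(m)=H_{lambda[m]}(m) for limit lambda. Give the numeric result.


H_{omega+31}(26):
Unwind the 31 successor steps: H_{omega+31}(26) = H_omega(26+31) = H_omega(57).
H_omega(m) = H_m(m) = m + m = 2m.
Result = 2 * 57 = 114

114


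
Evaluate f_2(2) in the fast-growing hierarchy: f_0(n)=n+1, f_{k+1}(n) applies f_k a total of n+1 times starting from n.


f_2(2) = f_1^3(2)
f_1(m) = 2m + 1.
Iterating: f_1^k(n) = 2^k*(n+1) - 1.
f_2(2) = 2^3*(2+1) - 1 = 8*3 - 1 = 23

23


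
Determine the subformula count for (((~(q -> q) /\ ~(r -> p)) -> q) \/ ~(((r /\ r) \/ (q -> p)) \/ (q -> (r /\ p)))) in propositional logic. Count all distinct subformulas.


Formula: (((~(q -> q) /\ ~(r -> p)) -> q) \/ ~(((r /\ r) \/ (q -> p)) \/ (q -> (r /\ p))))
Subformulas found:
  1. r
  2. q
  3. p
  4. (r /\ r)
  5. (r /\ p)
  6. (r -> p)
  7. (q -> p)
  8. (q -> q)
  9. ~(r -> p)
  10. ~(q -> q)
  11. (q -> (r /\ p))
  12. ((r /\ r) \/ (q -> p))
  13. (~(q -> q) /\ ~(r -> p))
  14. ((~(q -> q) /\ ~(r -> p)) -> q)
  15. (((r /\ r) \/ (q -> p)) \/ (q -> (r /\ p)))
  16. ~(((r /\ r) \/ (q -> p)) \/ (q -> (r /\ p)))
  17. (((~(q -> q) /\ ~(r -> p)) -> q) \/ ~(((r /\ r) \/ (q -> p)) \/ (q -> (r /\ p))))
Total distinct subformulas = 17

17
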